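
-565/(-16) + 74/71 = 41299/1136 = 36.35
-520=-520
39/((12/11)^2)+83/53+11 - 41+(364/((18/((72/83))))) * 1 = 21.88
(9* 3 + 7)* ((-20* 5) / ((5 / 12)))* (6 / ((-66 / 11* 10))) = 816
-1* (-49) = 49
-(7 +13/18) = -139/18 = -7.72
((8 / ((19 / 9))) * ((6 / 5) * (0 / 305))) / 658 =0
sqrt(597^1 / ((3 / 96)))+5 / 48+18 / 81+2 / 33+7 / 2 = 6157 / 1584+4*sqrt(1194) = 142.10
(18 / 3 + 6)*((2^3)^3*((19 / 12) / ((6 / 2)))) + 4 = 9740 / 3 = 3246.67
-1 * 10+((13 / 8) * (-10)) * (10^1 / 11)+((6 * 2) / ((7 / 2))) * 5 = -1175 / 154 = -7.63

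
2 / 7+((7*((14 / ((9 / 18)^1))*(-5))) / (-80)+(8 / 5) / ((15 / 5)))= 5489 / 420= 13.07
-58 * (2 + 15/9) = -638/3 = -212.67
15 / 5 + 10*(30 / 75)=7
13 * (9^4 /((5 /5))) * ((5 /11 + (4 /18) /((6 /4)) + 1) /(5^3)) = 1503684 /1375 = 1093.59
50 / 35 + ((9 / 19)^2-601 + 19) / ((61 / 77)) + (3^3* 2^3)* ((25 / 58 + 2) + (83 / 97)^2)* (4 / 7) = -14406378591217 / 42060704567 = -342.51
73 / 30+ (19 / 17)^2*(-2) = -563 / 8670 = -0.06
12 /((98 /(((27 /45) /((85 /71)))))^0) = 12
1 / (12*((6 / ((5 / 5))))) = 1 / 72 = 0.01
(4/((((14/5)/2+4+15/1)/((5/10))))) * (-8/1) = -40/51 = -0.78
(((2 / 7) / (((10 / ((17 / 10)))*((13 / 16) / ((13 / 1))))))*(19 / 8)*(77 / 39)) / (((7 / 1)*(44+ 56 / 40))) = 3553 / 309855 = 0.01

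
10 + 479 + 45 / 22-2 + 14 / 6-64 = 28207 / 66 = 427.38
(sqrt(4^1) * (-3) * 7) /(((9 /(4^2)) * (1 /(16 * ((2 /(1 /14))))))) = -100352 /3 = -33450.67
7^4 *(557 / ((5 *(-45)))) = -1337357 / 225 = -5943.81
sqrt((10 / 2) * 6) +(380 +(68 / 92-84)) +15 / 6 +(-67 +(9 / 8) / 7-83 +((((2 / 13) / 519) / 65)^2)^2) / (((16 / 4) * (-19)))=sqrt(30) +57404047733593021867172486843 / 190577717646511411600020000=306.69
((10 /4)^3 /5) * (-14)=-175 /4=-43.75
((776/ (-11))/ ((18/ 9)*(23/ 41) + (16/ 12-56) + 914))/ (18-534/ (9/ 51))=0.00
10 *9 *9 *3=2430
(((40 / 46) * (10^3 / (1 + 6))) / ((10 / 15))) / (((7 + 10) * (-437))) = -30000 / 1196069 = -0.03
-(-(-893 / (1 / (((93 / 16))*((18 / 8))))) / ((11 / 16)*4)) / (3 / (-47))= 11709909 / 176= 66533.57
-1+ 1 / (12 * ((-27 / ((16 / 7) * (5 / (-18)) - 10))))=-0.97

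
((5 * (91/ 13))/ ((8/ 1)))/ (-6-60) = -35/ 528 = -0.07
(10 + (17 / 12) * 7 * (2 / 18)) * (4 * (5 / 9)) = 5995 / 243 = 24.67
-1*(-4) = 4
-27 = -27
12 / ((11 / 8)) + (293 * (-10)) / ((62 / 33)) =-528819 / 341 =-1550.79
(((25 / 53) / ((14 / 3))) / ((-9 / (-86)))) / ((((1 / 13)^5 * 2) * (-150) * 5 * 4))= -59.77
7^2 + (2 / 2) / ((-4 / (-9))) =205 / 4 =51.25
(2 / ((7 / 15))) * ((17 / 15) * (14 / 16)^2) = 119 / 32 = 3.72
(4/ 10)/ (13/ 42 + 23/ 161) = 84/ 95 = 0.88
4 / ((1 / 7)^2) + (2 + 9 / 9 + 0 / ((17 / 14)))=199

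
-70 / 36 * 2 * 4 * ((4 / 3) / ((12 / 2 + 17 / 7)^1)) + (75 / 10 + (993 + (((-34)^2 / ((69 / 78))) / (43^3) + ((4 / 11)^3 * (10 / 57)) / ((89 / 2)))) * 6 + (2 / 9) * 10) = 78223525078576324039 / 13112957006655066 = 5965.36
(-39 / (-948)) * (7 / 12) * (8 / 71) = 91 / 33654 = 0.00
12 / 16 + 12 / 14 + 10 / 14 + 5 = 205 / 28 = 7.32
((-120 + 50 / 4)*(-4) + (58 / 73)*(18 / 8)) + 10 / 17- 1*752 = -793307 / 2482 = -319.62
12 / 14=6 / 7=0.86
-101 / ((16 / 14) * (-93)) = 707 / 744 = 0.95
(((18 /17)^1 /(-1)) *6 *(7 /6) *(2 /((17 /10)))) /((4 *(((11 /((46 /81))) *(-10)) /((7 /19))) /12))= 9016 /181203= 0.05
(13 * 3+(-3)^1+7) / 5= 43 / 5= 8.60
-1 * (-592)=592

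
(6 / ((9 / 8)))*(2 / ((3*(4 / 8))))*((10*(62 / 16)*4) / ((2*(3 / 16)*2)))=39680 / 27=1469.63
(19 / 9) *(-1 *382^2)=-2772556 / 9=-308061.78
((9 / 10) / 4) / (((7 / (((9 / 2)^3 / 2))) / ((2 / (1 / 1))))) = 6561 / 2240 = 2.93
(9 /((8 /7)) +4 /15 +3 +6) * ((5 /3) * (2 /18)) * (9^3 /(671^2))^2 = 0.00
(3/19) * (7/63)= 1/57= 0.02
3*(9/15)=9/5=1.80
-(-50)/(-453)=-50/453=-0.11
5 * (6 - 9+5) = 10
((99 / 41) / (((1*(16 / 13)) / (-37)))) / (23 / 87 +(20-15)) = -4142853 / 300448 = -13.79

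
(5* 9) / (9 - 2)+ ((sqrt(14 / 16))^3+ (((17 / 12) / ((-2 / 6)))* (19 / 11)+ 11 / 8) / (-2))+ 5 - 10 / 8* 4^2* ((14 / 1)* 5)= -1707045 / 1232+ 7* sqrt(14) / 32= -1384.77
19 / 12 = 1.58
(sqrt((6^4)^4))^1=1679616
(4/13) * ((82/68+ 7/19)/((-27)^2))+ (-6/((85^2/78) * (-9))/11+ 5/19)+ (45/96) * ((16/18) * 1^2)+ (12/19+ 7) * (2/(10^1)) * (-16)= -23.74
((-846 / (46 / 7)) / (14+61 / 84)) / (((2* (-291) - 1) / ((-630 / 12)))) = -13058010 / 16586933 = -0.79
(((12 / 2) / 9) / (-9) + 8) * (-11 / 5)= -2354 / 135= -17.44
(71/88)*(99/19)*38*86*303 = 8325531/2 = 4162765.50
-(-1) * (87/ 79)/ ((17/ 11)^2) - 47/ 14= -925679/ 319634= -2.90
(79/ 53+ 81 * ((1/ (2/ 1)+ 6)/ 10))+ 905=1016689/ 1060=959.14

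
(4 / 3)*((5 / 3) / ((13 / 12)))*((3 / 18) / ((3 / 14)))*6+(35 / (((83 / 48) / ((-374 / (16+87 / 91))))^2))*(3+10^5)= 1092887366934884856160 / 1918995245037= 569510200.59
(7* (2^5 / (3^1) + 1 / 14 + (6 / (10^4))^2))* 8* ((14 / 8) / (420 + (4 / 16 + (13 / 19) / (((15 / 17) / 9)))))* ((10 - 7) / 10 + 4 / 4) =9747237826781 / 3044006250000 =3.20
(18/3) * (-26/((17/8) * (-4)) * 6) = 110.12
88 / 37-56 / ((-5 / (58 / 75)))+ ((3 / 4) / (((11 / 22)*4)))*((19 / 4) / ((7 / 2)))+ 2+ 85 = 153144587 / 1554000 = 98.55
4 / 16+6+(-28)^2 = 3161 / 4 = 790.25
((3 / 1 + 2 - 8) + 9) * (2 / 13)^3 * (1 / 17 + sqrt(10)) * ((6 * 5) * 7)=10080 / 37349 + 10080 * sqrt(10) / 2197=14.78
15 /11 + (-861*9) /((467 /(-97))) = 8275188 /5137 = 1610.90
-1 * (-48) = 48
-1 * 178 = -178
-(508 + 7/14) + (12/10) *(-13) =-5241/10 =-524.10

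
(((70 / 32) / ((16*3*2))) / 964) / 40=7 / 11845632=0.00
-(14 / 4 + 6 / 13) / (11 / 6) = -2.16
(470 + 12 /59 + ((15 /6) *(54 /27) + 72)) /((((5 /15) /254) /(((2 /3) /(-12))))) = -4100195 /177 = -23164.94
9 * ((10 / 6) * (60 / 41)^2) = 54000 / 1681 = 32.12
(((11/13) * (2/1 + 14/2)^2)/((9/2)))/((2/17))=129.46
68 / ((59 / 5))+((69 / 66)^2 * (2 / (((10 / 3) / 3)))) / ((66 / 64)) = 7.67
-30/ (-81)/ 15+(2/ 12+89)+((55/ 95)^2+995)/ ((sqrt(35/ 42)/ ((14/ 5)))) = 14449/ 162+5030424 * sqrt(30)/ 9025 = 3142.13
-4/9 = -0.44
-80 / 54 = -40 / 27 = -1.48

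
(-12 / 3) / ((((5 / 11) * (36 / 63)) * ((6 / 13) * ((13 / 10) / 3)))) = -77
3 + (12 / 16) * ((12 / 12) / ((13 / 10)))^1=93 / 26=3.58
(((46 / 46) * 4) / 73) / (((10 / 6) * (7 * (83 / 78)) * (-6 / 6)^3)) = -936 / 212065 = -0.00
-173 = -173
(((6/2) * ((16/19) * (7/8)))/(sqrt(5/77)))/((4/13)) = 273 * sqrt(385)/190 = 28.19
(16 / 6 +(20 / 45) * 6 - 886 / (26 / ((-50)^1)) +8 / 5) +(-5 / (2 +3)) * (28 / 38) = 6335708 / 3705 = 1710.04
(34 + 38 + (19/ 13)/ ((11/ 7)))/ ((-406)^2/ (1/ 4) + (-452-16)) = 10429/ 94219268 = 0.00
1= 1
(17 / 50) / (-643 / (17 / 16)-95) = -289 / 595150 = -0.00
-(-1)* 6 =6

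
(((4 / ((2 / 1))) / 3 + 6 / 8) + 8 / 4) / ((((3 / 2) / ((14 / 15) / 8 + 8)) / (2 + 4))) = 19967 / 180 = 110.93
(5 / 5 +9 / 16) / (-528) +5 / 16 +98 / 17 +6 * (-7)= -5159513 / 143616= -35.93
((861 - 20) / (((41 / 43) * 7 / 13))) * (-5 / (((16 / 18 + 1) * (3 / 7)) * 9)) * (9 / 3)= -2350595 / 697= -3372.45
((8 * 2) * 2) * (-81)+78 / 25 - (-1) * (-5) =-64847 / 25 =-2593.88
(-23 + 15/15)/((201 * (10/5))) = -11/201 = -0.05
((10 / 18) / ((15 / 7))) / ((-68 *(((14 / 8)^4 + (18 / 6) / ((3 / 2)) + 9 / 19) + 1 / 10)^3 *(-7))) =3596091392000 / 11274298136108170677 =0.00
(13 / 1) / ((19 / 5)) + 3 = 122 / 19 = 6.42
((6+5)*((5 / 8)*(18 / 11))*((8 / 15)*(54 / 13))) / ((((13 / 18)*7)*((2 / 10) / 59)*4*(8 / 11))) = 2365605 / 4732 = 499.92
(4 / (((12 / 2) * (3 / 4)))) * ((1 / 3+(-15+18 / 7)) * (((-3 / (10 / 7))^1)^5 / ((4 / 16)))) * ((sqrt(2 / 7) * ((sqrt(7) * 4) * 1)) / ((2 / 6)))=65864232 * sqrt(2) / 3125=29806.75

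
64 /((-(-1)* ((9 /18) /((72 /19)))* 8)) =1152 /19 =60.63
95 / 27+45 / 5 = 338 / 27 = 12.52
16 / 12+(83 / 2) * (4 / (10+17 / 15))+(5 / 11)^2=16.45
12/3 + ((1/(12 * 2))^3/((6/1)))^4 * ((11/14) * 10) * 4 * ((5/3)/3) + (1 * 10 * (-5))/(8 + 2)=-745453331864786829037/745453331864786829312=-1.00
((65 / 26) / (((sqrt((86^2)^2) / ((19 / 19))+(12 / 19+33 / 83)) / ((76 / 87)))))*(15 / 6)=149815 / 202973001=0.00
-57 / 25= -2.28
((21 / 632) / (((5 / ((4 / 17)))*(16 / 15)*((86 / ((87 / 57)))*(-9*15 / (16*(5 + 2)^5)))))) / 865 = -0.00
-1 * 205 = -205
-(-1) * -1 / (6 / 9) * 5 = -15 / 2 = -7.50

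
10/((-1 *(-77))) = 0.13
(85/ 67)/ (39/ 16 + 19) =1360/ 22981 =0.06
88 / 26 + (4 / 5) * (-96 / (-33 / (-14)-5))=78028 / 2405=32.44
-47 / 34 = -1.38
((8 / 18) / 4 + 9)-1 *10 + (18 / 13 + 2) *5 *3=5836 / 117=49.88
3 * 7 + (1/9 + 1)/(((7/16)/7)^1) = 349/9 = 38.78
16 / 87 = 0.18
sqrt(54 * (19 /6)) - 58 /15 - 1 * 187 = -2863 /15 +3 * sqrt(19) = -177.79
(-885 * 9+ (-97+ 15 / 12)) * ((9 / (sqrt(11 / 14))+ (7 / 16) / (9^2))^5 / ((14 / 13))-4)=-217234150424884039902637 * sqrt(154) / 3337686477176832-7489064872051903826371775 / 3539161369980960768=-809802736.92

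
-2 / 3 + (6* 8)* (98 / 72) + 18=248 / 3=82.67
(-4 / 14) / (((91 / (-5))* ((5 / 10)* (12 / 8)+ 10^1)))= 40 / 27391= 0.00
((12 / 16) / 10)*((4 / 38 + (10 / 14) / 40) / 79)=393 / 3362240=0.00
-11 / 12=-0.92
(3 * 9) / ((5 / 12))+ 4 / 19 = 6176 / 95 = 65.01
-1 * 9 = -9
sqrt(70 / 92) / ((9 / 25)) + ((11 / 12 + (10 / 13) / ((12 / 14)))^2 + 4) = 25 * sqrt(1610) / 414 + 177433 / 24336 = 9.71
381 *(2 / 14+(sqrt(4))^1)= 5715 / 7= 816.43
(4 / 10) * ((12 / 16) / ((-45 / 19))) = -19 / 150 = -0.13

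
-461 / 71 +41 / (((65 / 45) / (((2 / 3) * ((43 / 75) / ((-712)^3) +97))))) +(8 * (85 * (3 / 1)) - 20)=16028937678345227 / 4164392876800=3849.05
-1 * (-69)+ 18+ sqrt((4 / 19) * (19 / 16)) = 175 / 2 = 87.50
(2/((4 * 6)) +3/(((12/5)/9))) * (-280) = -9520/3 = -3173.33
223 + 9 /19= 4246 /19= 223.47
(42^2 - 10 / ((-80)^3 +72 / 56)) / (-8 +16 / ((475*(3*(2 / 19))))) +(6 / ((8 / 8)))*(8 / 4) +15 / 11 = -2451944463633 / 11669474696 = -210.12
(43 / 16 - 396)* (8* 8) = -25172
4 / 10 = 2 / 5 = 0.40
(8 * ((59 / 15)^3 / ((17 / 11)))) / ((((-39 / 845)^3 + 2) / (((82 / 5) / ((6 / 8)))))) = 13023946624832 / 3781400355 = 3444.21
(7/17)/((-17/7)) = -49/289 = -0.17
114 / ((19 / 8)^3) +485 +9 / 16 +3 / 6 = 2856649 / 5776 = 494.57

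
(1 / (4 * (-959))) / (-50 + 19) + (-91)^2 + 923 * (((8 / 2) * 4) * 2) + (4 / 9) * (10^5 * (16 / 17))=1449110495069 / 18194148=79647.07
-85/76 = -1.12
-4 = -4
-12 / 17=-0.71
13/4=3.25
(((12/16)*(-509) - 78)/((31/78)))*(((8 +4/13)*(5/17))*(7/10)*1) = -1042713/527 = -1978.58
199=199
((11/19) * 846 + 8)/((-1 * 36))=-4729/342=-13.83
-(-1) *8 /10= 4 /5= 0.80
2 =2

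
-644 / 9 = -71.56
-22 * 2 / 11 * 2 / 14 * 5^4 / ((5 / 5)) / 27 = -2500 / 189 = -13.23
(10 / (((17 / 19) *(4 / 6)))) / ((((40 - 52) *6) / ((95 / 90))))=-1805 / 7344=-0.25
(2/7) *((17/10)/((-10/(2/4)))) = -17/700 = -0.02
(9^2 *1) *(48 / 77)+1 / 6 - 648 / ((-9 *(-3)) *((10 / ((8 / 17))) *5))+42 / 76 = 95107181 / 1865325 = 50.99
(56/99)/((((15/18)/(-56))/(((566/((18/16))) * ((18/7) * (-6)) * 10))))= 32456704/11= 2950609.45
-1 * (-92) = 92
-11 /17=-0.65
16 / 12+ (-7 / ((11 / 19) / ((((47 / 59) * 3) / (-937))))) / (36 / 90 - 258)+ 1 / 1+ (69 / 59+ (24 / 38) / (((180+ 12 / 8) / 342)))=17327941229 / 3692462136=4.69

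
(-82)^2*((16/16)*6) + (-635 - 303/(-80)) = 3177023/80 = 39712.79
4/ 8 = 1/ 2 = 0.50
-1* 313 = -313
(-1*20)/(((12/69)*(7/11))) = -1265/7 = -180.71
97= 97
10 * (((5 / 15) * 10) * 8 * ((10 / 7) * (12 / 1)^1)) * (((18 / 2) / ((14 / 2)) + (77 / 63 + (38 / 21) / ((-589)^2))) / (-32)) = -2884928000 / 8052219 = -358.28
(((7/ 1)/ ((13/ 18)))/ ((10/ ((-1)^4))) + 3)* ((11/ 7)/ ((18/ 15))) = 473/ 91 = 5.20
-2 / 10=-0.20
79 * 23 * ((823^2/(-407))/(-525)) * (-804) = -4630809.69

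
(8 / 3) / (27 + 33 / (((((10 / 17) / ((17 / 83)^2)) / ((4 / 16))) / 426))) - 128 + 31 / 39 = -189761467937 / 1491887943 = -127.20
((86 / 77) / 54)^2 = 1849 / 4322241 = 0.00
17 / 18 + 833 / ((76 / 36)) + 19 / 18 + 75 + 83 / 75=673577 / 1425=472.69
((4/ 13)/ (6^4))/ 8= 1/ 33696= 0.00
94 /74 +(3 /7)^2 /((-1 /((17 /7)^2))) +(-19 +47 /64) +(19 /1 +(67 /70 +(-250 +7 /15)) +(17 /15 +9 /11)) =-245.70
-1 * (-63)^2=-3969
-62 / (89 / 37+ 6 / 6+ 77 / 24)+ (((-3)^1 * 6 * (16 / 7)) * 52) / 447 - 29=-37768865 / 875077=-43.16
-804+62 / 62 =-803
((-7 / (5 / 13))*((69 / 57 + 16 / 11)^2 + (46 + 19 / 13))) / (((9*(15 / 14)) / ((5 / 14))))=-72296966 / 1965645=-36.78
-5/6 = -0.83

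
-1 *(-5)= 5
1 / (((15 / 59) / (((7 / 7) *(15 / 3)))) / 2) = 118 / 3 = 39.33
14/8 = 7/4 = 1.75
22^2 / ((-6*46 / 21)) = -847 / 23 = -36.83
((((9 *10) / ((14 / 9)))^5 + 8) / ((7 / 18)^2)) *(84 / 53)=42364430994914928 / 6235397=6794183432.89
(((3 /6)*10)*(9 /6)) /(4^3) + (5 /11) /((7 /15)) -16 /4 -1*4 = -68093 /9856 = -6.91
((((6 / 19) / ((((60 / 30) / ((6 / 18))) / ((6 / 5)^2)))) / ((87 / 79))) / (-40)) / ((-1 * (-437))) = -0.00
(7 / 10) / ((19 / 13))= 91 / 190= 0.48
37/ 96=0.39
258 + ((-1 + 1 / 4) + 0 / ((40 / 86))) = 1029 / 4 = 257.25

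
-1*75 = -75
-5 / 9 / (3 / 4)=-20 / 27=-0.74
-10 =-10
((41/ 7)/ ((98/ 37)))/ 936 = 1517/ 642096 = 0.00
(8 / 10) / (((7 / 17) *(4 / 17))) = 289 / 35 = 8.26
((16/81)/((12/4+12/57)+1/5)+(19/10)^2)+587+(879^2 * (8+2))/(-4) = -1266936863029/656100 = -1931011.83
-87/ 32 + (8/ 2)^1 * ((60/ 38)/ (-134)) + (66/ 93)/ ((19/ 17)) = -2690945/ 1262816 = -2.13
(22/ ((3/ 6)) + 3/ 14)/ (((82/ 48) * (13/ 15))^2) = 40111200/ 1988623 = 20.17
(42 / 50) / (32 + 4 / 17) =357 / 13700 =0.03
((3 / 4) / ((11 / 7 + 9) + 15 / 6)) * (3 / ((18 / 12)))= 7 / 61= 0.11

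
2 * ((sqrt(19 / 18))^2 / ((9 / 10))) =190 / 81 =2.35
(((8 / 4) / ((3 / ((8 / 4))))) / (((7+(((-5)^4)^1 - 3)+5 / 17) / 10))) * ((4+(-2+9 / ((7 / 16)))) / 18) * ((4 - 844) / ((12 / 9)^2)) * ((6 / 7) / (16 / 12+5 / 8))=-3223200 / 586607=-5.49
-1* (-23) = 23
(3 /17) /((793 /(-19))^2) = 1083 /10690433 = 0.00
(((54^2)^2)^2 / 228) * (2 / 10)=6025163444928 / 95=63422773104.51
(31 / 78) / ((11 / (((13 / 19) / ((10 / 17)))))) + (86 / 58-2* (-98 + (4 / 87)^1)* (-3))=-213177257 / 363660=-586.20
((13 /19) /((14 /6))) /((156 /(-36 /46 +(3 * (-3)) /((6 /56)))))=-975 /6118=-0.16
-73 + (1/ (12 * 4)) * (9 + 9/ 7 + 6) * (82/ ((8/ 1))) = -15573/ 224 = -69.52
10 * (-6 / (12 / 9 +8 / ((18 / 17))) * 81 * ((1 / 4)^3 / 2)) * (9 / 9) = -2187 / 512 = -4.27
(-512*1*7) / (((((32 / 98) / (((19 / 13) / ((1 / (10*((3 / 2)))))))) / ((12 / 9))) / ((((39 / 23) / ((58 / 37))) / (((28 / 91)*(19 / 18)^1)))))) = -712726560 / 667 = -1068555.56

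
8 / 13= 0.62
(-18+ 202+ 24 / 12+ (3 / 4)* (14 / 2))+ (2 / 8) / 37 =14153 / 74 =191.26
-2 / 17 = -0.12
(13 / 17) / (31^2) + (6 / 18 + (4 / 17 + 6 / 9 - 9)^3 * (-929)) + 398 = 62941888209847 / 127477611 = 493748.57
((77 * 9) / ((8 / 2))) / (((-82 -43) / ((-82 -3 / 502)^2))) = -1174442269077 / 126002000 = -9320.82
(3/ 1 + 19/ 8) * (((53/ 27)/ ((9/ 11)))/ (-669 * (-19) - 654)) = 25069/ 23438808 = 0.00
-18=-18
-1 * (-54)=54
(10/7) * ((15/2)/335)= 15/469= 0.03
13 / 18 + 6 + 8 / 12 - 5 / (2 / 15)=-271 / 9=-30.11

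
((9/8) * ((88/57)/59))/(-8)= -33/8968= -0.00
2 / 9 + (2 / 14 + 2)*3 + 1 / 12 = 1697 / 252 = 6.73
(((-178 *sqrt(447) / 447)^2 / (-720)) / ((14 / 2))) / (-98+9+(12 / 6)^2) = 7921 / 47873700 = 0.00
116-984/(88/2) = 1030/11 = 93.64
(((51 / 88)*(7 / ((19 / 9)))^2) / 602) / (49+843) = 28917 / 2436986816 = 0.00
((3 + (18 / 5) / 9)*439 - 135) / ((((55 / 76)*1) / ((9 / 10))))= 2321496 / 1375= 1688.36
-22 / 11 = -2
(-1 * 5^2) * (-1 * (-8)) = -200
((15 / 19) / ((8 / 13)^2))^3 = 16290480375 / 1798045696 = 9.06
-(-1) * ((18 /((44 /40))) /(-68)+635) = 118700 /187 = 634.76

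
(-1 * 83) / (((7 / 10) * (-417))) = 830 / 2919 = 0.28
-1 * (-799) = 799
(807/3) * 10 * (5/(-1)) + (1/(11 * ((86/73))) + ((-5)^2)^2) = -12132377/946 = -12824.92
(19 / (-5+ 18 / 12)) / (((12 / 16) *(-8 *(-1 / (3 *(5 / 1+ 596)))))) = -11419 / 7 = -1631.29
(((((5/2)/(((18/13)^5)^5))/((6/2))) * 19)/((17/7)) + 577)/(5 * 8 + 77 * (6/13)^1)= 7.64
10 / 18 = 5 / 9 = 0.56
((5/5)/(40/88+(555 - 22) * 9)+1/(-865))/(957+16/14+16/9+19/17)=-46328247/46983981816160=-0.00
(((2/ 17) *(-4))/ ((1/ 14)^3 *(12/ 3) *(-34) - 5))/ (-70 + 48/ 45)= -5145/ 3805637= -0.00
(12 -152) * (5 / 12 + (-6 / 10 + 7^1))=-2863 / 3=-954.33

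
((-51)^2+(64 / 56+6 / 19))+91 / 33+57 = 11684467 / 4389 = 2662.22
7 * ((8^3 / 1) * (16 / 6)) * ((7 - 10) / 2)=-14336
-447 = -447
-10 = -10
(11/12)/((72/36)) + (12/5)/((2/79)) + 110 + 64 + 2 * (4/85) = 549479/2040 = 269.35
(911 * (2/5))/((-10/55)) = -10021/5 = -2004.20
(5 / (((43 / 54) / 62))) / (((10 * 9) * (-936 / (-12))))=31 / 559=0.06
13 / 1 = 13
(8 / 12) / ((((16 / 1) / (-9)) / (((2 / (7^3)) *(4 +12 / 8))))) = -33 / 2744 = -0.01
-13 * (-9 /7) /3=5.57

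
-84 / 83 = -1.01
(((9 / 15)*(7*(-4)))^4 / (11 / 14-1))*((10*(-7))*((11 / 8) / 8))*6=3354408288 / 125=26835266.30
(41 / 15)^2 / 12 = 1681 / 2700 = 0.62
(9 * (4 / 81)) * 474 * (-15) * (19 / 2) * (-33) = 990660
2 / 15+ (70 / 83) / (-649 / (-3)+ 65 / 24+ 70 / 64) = 515554 / 3758655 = 0.14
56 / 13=4.31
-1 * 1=-1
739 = 739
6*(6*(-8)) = -288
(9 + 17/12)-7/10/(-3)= 10.65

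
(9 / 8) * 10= 45 / 4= 11.25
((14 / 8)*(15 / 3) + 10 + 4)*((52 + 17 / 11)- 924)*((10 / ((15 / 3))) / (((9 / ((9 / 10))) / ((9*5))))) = -7841925 / 44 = -178225.57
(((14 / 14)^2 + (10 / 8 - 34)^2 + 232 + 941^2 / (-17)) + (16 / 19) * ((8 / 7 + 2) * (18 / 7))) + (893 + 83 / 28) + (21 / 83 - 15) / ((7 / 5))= -1048586475019 / 21018256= -49889.32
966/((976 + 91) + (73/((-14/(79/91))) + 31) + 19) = 1230684/1417291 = 0.87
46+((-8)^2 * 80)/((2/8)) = 20526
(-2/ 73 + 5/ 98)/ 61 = 169/ 436394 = 0.00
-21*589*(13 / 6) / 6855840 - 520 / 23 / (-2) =154948001 / 13711680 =11.30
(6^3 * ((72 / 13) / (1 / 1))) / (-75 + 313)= 5.03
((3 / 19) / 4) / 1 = 3 / 76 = 0.04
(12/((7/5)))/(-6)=-10/7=-1.43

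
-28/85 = -0.33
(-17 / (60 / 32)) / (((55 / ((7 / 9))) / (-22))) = 1904 / 675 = 2.82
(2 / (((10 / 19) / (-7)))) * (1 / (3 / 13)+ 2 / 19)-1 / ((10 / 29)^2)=-37943 / 300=-126.48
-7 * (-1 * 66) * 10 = 4620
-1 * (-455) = 455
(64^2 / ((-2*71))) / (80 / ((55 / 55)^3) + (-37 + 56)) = -2048 / 7029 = -0.29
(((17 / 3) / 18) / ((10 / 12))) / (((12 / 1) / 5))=0.16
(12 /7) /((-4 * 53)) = -3 /371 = -0.01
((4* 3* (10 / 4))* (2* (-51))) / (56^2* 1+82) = -1530 / 1609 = -0.95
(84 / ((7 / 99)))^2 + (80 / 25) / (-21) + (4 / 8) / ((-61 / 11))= 18079313533 / 12810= 1411343.76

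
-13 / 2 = -6.50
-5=-5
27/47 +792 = 37251/47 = 792.57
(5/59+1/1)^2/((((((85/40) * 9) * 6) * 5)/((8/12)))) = 32768/23966685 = 0.00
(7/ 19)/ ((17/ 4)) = 28/ 323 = 0.09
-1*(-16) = 16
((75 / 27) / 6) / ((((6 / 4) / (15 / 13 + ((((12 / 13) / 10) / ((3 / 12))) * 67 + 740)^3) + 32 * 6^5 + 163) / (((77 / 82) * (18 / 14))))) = 6755252076088285 / 3009293830608463958646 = 0.00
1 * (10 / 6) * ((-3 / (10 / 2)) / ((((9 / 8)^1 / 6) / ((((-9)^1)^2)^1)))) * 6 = -2592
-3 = -3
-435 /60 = -29 /4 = -7.25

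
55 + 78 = 133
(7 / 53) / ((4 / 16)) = 28 / 53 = 0.53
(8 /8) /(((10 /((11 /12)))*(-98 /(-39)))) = 0.04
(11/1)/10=11/10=1.10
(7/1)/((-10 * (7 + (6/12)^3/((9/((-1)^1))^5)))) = -1653372/16533715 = -0.10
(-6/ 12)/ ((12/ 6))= -1/ 4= -0.25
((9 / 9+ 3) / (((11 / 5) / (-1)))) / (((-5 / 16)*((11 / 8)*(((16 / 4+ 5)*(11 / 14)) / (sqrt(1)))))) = 7168 / 11979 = 0.60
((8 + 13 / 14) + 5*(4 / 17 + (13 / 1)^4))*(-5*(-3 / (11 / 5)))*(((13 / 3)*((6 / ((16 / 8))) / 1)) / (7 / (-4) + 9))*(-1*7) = -12222107.74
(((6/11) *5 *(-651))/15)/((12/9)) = -1953/22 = -88.77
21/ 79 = 0.27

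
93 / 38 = 2.45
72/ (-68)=-18/ 17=-1.06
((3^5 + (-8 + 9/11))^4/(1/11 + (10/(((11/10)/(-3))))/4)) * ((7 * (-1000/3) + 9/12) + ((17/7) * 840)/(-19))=3148516590245234858/2807079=1121634478490.00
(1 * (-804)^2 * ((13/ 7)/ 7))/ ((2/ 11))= 46218744/ 49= 943239.67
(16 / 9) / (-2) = -8 / 9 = -0.89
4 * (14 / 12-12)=-130 / 3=-43.33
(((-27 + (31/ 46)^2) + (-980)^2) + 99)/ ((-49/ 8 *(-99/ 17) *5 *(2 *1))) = 34550115121/ 12830895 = 2692.73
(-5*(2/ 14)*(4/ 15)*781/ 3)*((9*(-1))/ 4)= 781/ 7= 111.57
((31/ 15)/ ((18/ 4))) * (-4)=-248/ 135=-1.84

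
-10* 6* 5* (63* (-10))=189000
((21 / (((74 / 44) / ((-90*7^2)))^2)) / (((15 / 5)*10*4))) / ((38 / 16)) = 13178032560 / 26011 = 506633.06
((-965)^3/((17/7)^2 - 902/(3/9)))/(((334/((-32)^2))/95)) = 428352772288000/4418987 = 96934607.93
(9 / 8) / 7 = 9 / 56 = 0.16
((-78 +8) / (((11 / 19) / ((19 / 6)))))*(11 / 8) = -12635 / 24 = -526.46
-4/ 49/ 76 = -0.00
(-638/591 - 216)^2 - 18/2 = 16456206907/349281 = 47114.52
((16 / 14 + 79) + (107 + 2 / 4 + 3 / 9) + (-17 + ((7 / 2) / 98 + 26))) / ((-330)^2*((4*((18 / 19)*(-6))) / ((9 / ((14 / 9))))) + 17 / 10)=-1572155 / 3415090434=-0.00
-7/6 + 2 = 5/6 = 0.83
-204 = -204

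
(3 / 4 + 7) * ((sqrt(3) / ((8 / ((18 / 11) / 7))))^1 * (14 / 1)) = 279 * sqrt(3) / 88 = 5.49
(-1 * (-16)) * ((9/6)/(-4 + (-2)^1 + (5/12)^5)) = -5971968/1489867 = -4.01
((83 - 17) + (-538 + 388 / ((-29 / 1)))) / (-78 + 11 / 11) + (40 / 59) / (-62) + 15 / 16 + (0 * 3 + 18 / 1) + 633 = 43013047171 / 65346512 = 658.23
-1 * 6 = -6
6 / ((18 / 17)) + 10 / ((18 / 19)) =146 / 9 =16.22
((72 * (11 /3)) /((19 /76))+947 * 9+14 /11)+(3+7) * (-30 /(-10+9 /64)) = 66707873 /6941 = 9610.70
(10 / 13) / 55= 2 / 143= 0.01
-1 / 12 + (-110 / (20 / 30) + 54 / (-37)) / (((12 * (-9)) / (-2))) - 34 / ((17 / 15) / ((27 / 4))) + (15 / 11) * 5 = -2913517 / 14652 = -198.85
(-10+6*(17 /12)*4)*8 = 192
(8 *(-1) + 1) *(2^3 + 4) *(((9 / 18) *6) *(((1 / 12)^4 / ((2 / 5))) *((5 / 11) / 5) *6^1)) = -35 / 2112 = -0.02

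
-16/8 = -2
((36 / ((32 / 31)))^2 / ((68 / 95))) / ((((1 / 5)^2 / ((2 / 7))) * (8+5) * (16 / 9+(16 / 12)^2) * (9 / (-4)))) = -184872375 / 1584128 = -116.70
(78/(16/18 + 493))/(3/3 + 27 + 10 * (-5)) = -351/48895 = -0.01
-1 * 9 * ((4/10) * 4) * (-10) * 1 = 144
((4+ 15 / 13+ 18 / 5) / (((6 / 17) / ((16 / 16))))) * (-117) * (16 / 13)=-232152 / 65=-3571.57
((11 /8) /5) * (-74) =-407 /20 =-20.35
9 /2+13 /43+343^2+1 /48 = 242837491 /2064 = 117653.82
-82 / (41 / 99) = -198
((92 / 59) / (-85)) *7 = -644 / 5015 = -0.13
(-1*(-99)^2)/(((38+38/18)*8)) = -88209/2888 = -30.54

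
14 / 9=1.56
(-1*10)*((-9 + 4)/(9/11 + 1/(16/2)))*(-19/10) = -8360/83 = -100.72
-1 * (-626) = 626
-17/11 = -1.55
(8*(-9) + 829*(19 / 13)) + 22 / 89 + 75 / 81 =35637092 / 31239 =1140.79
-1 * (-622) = 622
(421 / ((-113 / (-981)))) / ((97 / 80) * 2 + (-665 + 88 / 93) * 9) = -512121240 / 837085129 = -0.61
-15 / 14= -1.07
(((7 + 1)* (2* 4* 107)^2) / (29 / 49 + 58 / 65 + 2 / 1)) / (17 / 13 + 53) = 121355736320 / 3917241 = 30979.90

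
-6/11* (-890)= 5340/11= 485.45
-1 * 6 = -6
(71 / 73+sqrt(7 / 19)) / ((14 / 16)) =8 *sqrt(133) / 133+568 / 511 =1.81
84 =84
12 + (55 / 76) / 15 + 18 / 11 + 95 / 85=631109 / 42636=14.80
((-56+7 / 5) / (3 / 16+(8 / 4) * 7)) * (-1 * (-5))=-4368 / 227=-19.24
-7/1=-7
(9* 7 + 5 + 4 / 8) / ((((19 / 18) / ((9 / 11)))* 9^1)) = 1233 / 209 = 5.90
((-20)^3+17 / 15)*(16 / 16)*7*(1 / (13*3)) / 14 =-119983 / 1170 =-102.55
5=5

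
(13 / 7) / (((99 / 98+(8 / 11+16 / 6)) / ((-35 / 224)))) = -15015 / 227888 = -0.07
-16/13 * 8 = -128/13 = -9.85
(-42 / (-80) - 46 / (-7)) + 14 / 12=6941 / 840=8.26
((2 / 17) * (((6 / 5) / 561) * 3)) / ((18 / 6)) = 4 / 15895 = 0.00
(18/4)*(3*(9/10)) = 243/20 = 12.15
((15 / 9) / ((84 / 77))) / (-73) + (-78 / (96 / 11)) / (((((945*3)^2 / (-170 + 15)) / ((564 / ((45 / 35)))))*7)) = -7130101 / 704060910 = -0.01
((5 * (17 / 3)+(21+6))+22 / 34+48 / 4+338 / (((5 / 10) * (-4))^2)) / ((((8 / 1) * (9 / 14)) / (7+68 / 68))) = 108871 / 459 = 237.19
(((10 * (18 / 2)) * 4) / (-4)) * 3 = -270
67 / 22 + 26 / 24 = 545 / 132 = 4.13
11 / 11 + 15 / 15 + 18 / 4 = 13 / 2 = 6.50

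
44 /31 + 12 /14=494 /217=2.28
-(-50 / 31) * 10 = 500 / 31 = 16.13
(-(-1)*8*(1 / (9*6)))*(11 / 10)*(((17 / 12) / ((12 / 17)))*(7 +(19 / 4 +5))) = 212993 / 38880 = 5.48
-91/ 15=-6.07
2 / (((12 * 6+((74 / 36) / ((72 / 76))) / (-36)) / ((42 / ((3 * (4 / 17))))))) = 1388016 / 839105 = 1.65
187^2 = 34969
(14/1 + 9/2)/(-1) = -37/2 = -18.50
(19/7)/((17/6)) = 0.96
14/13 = 1.08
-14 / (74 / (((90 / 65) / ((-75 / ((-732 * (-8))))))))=245952 / 12025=20.45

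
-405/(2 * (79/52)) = -133.29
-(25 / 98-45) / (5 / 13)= 11401 / 98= 116.34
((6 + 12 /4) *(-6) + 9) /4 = -45 /4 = -11.25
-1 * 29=-29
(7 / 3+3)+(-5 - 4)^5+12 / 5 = -885619 / 15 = -59041.27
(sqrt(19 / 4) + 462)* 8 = 4* sqrt(19) + 3696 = 3713.44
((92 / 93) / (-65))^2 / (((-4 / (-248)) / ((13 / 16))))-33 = -2991217 / 90675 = -32.99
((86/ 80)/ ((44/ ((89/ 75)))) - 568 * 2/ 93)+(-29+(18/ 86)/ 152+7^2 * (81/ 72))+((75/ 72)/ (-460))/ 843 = 13.94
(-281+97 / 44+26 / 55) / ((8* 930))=-61231 / 1636800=-0.04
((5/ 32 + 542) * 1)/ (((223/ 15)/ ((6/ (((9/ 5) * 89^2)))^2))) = 722875/ 111932157944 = 0.00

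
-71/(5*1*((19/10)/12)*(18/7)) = -34.88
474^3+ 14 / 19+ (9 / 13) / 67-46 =1762408571887 / 16549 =106496378.75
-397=-397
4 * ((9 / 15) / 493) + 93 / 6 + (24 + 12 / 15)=198703 / 4930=40.30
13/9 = 1.44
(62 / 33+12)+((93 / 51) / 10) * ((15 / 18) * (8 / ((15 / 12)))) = 13886 / 935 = 14.85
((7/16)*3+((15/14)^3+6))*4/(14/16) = 93762/2401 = 39.05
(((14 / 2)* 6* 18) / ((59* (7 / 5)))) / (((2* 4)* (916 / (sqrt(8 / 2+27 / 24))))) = 135* sqrt(82) / 432352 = 0.00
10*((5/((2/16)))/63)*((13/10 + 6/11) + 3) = 21320/693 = 30.76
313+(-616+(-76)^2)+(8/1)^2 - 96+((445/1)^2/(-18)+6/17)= -5560.04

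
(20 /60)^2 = 1 /9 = 0.11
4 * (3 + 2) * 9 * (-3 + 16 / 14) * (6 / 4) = -3510 / 7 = -501.43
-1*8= -8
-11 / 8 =-1.38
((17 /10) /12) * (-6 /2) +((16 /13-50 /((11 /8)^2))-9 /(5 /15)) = -3312141 /62920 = -52.64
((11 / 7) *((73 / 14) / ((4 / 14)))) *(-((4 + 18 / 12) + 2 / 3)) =-29711 / 168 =-176.85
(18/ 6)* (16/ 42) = 8/ 7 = 1.14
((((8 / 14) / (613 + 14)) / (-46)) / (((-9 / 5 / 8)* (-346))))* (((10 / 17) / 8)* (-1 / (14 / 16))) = 400 / 18703763001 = 0.00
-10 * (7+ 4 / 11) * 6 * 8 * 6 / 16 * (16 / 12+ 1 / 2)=-2430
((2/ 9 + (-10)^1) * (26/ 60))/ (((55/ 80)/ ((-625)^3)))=1504629629.63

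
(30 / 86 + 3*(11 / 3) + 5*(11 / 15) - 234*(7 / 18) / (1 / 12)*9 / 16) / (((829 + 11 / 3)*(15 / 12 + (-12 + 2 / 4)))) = 309205 / 4403974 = 0.07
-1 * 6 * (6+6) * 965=-69480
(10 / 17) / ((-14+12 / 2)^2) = 5 / 544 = 0.01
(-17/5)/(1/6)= -102/5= -20.40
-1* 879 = -879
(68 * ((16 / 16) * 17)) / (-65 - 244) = -1156 / 309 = -3.74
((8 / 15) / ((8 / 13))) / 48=0.02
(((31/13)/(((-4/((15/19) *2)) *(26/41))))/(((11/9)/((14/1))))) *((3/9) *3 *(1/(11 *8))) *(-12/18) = 0.13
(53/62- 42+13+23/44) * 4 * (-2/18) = 12559/1023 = 12.28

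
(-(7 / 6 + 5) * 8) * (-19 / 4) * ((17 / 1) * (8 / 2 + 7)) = 131461 / 3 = 43820.33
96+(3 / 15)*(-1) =479 / 5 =95.80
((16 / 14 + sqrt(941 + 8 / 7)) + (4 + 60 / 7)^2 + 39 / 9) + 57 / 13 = sqrt(46165) / 7 + 320860 / 1911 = 198.60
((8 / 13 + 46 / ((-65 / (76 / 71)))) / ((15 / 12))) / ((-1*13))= 2624 / 299975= 0.01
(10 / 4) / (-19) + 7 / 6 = 59 / 57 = 1.04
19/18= 1.06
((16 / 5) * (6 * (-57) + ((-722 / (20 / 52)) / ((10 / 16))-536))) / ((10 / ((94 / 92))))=-18243144 / 14375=-1269.09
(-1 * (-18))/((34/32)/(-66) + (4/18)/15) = -855360/61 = -14022.30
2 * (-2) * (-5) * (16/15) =64/3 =21.33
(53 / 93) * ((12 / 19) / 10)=106 / 2945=0.04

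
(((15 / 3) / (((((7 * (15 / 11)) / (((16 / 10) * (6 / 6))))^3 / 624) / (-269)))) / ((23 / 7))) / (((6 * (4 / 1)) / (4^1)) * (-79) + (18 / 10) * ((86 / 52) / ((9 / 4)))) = 123921594368 / 48692739375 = 2.54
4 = 4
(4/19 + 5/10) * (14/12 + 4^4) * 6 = 41661/38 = 1096.34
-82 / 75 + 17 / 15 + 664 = 16601 / 25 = 664.04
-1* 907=-907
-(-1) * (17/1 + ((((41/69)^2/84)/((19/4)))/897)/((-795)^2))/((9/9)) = 18308244300031456/1076955547060575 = 17.00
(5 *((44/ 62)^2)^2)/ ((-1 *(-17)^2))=-1171280/ 266897569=-0.00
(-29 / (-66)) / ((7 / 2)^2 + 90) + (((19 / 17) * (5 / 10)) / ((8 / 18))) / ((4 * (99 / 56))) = 167135 / 917796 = 0.18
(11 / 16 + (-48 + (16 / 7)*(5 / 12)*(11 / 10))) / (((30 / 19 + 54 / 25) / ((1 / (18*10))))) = -0.07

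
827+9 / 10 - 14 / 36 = 37238 / 45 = 827.51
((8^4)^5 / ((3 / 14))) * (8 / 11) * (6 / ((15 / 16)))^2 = 132226261520350065983488 / 825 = 160274256388303110283.02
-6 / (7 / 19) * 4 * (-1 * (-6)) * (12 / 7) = -32832 / 49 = -670.04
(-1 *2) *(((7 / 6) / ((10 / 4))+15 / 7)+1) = -758 / 105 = -7.22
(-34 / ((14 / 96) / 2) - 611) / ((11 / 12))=-90492 / 77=-1175.22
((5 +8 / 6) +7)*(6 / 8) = 10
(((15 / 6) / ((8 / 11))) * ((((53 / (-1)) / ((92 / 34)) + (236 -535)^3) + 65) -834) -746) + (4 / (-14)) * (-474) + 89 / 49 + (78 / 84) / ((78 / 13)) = -9941847776153 / 108192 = -91890784.68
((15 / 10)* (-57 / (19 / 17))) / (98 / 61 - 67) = 9333 / 7978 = 1.17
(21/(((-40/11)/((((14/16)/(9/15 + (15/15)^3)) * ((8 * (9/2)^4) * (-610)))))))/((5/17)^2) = 187028476173/2560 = 73057998.51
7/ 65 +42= 2737/ 65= 42.11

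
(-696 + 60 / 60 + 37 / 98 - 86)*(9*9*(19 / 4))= -117735039 / 392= -300344.49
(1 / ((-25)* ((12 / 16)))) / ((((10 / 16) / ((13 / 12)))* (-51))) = 104 / 57375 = 0.00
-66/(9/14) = -308/3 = -102.67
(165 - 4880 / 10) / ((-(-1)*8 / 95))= -30685 / 8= -3835.62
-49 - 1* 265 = -314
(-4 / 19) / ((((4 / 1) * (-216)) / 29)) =29 / 4104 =0.01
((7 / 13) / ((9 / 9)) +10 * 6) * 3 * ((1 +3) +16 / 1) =47220 / 13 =3632.31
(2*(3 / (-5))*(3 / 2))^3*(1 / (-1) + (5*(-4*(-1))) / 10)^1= -729 / 125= -5.83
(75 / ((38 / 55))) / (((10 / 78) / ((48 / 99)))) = 7800 / 19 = 410.53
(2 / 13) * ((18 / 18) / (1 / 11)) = 22 / 13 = 1.69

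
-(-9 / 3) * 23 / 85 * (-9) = -621 / 85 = -7.31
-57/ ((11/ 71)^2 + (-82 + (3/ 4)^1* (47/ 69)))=26435004/ 37781245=0.70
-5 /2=-2.50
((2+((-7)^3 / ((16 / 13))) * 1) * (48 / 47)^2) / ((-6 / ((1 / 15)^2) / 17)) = 602072 / 165675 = 3.63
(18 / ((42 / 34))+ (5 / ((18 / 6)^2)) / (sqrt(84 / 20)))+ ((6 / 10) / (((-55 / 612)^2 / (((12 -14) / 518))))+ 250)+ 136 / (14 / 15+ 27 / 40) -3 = 5* sqrt(105) / 189+ 261476660399 / 756053375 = 346.12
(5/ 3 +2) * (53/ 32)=583/ 96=6.07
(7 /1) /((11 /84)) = 588 /11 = 53.45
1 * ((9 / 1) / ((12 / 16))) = 12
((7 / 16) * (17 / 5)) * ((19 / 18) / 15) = 2261 / 21600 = 0.10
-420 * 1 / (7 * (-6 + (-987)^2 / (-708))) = 4720 / 108713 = 0.04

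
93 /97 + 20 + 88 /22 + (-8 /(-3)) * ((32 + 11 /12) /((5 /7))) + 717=864.85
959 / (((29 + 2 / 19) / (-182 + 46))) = -354008 / 79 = -4481.11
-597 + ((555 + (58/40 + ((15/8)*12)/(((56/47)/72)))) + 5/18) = 1662407/1260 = 1319.37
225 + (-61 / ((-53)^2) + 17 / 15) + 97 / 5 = 10344632 / 42135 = 245.51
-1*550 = -550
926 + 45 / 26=24121 / 26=927.73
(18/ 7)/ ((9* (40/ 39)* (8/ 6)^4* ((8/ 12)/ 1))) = 9477/ 71680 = 0.13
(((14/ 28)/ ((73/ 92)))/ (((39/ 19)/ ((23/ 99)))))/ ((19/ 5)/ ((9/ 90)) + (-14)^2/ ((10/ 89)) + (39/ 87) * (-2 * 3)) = 76705/ 1914063723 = 0.00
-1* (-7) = 7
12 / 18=2 / 3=0.67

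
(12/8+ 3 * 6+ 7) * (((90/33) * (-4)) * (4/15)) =-848/11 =-77.09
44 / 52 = 11 / 13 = 0.85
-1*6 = -6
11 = 11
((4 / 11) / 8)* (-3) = -3 / 22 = -0.14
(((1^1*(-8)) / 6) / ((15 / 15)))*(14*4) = -224 / 3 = -74.67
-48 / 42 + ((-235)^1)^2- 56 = 386175 / 7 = 55167.86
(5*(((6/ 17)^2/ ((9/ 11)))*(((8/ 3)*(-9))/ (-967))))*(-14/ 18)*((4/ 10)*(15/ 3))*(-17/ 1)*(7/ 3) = 172480/ 147951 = 1.17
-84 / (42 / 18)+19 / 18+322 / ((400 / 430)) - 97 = 38557 / 180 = 214.21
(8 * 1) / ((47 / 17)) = 136 / 47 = 2.89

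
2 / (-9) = -2 / 9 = -0.22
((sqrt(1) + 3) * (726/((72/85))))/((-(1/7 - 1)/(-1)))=-71995/18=-3999.72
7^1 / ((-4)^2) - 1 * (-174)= 174.44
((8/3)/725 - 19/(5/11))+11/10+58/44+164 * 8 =30447478/23925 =1272.62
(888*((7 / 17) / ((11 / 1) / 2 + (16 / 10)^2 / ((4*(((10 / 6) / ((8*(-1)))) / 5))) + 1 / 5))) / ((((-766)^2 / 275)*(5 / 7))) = -1424500 / 57355399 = -0.02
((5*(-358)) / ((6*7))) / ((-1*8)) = 5.33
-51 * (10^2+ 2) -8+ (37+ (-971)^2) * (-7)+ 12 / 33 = -72658912 / 11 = -6605355.64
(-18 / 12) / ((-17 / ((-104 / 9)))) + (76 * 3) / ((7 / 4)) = 46148 / 357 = 129.27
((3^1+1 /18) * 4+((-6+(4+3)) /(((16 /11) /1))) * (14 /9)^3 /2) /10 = 39413 /29160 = 1.35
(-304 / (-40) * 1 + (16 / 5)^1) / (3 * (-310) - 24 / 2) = -9 / 785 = -0.01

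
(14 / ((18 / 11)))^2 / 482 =5929 / 39042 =0.15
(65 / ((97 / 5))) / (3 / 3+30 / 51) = 5525 / 2619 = 2.11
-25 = -25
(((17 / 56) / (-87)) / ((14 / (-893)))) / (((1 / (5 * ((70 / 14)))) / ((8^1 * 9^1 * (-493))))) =-19355775 / 98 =-197507.91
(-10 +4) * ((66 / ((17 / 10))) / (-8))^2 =-81675 / 578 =-141.31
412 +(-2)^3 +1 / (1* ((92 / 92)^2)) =405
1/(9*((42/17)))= 0.04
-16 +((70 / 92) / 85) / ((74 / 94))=-462615 / 28934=-15.99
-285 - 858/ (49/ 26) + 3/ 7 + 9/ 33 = -398625/ 539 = -739.56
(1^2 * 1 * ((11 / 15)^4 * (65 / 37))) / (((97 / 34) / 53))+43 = 1905540941 / 36338625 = 52.44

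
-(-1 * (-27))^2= -729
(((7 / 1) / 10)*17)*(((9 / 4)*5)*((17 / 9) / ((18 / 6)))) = 2023 / 24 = 84.29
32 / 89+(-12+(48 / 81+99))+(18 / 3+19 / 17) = 3883696 / 40851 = 95.07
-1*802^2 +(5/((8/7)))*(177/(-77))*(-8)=-7074359/11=-643123.55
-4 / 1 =-4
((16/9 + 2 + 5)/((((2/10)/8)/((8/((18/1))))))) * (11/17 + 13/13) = 353920/1377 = 257.02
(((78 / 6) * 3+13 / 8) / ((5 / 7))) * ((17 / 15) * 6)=1547 / 4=386.75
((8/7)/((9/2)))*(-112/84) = -64/189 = -0.34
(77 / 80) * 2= 77 / 40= 1.92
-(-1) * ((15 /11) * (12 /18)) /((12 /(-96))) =-80 /11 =-7.27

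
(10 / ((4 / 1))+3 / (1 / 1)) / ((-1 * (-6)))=11 / 12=0.92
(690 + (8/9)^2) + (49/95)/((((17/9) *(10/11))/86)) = 468724583/654075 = 716.62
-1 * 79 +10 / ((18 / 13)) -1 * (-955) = 7949 / 9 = 883.22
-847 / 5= -169.40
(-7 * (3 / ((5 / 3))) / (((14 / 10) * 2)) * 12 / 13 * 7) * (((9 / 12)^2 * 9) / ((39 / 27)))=-137781 / 1352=-101.91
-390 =-390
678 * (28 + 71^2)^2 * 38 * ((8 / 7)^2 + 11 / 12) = 72102813990169 / 49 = 1471485999799.37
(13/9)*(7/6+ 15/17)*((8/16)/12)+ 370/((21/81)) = 220118699/154224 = 1427.27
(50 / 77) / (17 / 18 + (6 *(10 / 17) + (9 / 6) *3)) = 7650 / 105721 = 0.07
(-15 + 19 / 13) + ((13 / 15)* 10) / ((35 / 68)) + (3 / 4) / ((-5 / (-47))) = 56509 / 5460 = 10.35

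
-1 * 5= -5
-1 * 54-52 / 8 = -121 / 2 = -60.50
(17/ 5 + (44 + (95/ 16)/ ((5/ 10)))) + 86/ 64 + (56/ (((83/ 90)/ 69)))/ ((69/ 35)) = 29029017/ 13280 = 2185.92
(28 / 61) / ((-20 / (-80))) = 1.84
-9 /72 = -0.12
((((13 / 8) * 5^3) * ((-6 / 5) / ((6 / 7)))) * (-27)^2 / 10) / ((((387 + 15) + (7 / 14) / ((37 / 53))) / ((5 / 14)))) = -8766225 / 476816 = -18.38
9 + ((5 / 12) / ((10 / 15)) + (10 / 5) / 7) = 9.91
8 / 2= 4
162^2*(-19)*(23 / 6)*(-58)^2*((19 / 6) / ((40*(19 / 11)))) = -2947118823 / 10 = -294711882.30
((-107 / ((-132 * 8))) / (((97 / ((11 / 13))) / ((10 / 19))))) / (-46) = -535 / 52901472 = -0.00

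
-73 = -73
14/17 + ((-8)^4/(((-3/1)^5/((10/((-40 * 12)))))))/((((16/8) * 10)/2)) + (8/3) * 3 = 548926/61965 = 8.86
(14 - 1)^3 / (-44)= -2197 / 44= -49.93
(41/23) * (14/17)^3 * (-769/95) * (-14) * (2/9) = 2422436128/96614145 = 25.07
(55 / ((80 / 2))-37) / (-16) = 2.23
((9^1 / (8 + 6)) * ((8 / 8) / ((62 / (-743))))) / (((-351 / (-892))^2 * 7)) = -7.11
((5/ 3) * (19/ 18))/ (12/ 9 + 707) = 19/ 7650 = 0.00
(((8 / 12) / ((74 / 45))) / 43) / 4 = 15 / 6364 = 0.00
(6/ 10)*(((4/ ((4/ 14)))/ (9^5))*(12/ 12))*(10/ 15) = 28/ 295245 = 0.00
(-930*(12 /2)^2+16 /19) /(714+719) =-636104 /27227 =-23.36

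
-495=-495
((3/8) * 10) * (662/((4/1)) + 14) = 5385/8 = 673.12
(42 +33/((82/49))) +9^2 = 11703/82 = 142.72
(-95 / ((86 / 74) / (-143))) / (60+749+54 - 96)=38665 / 2537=15.24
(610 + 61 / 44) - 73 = 23689 / 44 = 538.39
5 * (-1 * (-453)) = 2265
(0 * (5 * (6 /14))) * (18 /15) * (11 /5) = 0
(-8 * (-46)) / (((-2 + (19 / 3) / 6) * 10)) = -3312 / 85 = -38.96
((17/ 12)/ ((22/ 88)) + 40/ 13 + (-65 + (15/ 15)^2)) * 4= -8620/ 39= -221.03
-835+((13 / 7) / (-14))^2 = -834.98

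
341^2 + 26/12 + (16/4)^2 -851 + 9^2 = 115529.17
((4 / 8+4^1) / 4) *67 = 603 / 8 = 75.38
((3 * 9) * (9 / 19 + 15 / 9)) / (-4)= -14.45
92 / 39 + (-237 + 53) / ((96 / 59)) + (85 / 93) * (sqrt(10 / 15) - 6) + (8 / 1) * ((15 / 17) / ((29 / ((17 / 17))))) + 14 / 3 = -88450425 / 794716 + 85 * sqrt(6) / 279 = -110.55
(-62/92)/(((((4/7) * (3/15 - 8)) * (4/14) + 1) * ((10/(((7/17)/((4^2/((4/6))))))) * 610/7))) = 74431/1534096320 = 0.00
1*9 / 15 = 3 / 5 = 0.60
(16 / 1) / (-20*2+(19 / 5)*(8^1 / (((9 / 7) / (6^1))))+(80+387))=240 / 8533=0.03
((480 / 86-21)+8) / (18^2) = -319 / 13932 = -0.02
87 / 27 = 29 / 9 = 3.22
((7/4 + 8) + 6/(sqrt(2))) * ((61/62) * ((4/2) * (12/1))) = 2196 * sqrt(2)/31 + 7137/31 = 330.41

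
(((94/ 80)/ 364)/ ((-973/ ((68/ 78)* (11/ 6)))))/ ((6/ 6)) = -8789/ 1657524960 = -0.00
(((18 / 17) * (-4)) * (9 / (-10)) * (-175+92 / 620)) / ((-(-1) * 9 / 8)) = -592.44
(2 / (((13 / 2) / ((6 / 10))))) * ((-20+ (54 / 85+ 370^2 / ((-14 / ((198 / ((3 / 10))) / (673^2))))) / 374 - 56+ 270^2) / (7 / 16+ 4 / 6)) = 12176.08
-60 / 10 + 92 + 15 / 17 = 1477 / 17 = 86.88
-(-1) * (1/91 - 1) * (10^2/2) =-4500/91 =-49.45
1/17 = 0.06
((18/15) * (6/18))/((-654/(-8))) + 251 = 410393/1635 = 251.00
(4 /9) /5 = 4 /45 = 0.09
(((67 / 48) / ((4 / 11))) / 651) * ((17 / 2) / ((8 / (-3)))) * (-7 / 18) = 12529 / 1714176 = 0.01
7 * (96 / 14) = 48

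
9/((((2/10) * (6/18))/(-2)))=-270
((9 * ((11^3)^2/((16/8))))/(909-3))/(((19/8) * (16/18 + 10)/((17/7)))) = 813146499/984067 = 826.31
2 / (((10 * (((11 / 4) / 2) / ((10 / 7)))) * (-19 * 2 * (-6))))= 4 / 4389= 0.00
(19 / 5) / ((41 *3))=19 / 615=0.03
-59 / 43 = -1.37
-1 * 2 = -2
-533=-533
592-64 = 528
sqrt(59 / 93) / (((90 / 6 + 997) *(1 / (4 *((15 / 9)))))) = 5 *sqrt(5487) / 70587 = 0.01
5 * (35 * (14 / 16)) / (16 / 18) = 11025 / 64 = 172.27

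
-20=-20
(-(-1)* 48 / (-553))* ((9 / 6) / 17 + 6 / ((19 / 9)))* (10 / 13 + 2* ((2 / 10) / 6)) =-2468472 / 11610235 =-0.21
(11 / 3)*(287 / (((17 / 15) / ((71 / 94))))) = 1120735 / 1598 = 701.34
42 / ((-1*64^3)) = -21 / 131072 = -0.00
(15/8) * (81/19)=1215/152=7.99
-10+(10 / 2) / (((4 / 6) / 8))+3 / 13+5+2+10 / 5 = 770 / 13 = 59.23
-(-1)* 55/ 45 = 11/ 9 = 1.22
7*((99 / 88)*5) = 315 / 8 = 39.38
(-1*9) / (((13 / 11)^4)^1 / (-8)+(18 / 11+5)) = -351384 / 249581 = -1.41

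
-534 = -534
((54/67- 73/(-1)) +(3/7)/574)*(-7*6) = -3099.88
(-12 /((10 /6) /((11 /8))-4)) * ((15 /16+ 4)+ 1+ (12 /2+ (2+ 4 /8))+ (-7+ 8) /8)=23067 /368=62.68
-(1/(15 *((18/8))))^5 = -1024/44840334375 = -0.00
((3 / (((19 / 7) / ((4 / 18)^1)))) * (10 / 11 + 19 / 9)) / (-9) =-4186 / 50787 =-0.08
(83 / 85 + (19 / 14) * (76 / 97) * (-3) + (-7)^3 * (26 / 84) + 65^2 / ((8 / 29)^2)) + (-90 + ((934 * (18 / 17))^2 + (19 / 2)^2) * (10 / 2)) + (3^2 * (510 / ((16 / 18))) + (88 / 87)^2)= 2353127836255373579 / 475287180480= 4950960.04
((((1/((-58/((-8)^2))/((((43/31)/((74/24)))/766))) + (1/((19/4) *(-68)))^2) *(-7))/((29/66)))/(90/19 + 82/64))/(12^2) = 261368952460/22268619549297687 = 0.00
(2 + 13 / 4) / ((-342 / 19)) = -7 / 24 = -0.29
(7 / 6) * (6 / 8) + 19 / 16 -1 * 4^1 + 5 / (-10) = -39 / 16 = -2.44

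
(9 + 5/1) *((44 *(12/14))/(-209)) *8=-384/19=-20.21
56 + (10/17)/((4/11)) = 1959/34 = 57.62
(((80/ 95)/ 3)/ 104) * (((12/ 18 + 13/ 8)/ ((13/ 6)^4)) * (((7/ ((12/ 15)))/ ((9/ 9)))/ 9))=1925/ 7054567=0.00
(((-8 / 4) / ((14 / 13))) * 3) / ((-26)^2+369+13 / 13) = -39 / 7322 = -0.01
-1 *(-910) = 910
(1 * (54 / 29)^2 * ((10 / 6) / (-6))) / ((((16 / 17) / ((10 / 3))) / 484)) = -1388475 / 841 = -1650.98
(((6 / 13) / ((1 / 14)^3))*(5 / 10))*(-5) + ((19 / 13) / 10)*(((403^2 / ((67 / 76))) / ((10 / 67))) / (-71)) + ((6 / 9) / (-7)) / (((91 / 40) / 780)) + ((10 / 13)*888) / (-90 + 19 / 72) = -84477517413 / 14698775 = -5747.25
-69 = -69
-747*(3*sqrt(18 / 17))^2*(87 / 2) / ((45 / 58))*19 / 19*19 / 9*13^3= -157344477966 / 85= -1851111505.48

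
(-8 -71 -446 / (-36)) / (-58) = 1199 / 1044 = 1.15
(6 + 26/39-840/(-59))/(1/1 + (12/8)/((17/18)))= 15725/1947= 8.08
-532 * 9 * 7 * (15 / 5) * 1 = -100548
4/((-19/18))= -72/19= -3.79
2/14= 0.14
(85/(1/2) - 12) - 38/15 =2332/15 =155.47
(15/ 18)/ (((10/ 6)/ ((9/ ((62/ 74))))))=333/ 62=5.37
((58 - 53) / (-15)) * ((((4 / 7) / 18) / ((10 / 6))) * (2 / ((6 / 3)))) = -2 / 315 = -0.01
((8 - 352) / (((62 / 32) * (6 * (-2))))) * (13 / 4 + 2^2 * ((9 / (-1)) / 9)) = -344 / 31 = -11.10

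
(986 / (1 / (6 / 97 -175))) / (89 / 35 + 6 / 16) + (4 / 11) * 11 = -4684484524 / 79249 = -59110.96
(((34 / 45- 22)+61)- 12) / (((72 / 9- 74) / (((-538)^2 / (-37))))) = 180757778 / 54945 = 3289.79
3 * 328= 984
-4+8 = 4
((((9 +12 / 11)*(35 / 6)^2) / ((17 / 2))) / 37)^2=1500625 / 1258884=1.19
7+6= 13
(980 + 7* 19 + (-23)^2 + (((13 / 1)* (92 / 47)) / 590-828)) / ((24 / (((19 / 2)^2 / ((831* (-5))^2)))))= 339541799 / 1914925653000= 0.00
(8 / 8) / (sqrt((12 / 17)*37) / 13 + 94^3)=596566958 / 495498970243361 - 13*sqrt(1887) / 990997940486722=0.00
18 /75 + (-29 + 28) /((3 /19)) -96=-7657 /75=-102.09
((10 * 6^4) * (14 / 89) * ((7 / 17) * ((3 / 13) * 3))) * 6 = 68584320 / 19669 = 3486.92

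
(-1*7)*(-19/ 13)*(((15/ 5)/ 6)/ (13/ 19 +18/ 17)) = 42959/ 14638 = 2.93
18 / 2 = 9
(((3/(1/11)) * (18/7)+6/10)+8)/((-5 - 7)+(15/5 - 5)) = -3271/490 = -6.68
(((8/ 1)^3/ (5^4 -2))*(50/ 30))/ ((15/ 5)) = 2560/ 5607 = 0.46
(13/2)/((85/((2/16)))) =13/1360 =0.01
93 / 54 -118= -2093 / 18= -116.28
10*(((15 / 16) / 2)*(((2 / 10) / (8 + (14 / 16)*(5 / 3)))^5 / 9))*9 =1492992 / 75342373738375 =0.00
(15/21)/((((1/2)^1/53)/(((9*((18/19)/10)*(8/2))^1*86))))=22207.40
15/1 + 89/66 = 1079/66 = 16.35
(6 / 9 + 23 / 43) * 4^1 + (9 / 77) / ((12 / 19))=198313 / 39732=4.99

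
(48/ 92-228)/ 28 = -1308/ 161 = -8.12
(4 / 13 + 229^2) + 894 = 693359 / 13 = 53335.31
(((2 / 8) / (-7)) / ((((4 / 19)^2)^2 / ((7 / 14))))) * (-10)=651605 / 7168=90.90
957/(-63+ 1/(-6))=-5742/379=-15.15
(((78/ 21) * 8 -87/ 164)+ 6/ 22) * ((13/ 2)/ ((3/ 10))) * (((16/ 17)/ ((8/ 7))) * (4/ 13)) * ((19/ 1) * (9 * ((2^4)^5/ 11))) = 13078018129920/ 4961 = 2636165718.59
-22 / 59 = -0.37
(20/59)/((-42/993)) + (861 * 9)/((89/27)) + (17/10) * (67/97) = 83572939953/35654290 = 2343.98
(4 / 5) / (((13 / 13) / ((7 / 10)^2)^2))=2401 / 12500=0.19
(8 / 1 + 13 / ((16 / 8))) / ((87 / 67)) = 67 / 6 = 11.17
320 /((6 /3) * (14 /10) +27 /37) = 59200 /653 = 90.66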